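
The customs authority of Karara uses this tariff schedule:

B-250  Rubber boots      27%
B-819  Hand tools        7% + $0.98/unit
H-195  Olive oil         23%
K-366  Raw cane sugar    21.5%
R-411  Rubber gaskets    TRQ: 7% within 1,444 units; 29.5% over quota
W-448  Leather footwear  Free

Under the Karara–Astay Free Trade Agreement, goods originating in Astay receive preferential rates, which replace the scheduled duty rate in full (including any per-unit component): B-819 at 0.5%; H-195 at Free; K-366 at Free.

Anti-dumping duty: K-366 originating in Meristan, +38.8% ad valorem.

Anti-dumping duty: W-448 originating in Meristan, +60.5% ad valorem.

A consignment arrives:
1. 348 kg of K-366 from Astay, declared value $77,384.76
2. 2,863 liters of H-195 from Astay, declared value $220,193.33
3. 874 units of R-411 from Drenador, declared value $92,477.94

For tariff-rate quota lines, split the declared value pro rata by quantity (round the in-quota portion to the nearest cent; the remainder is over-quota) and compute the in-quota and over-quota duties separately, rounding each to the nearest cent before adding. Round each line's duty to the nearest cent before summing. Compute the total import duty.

$6,473.46

Line 1 (K-366, Astay, 348 kg, $77,384.76):
Base rate for K-366 is 21.5%.
Origin Astay qualifies under the Karara–Astay agreement and K-366 is covered: preferential rate Free applies instead.
The additional-duty order on K-366 targets Meristan, not Astay; it does not apply.
Duty = $77,384.76 × 0% = $0.00.
Line 2 (H-195, Astay, 2,863 liters, $220,193.33):
Base rate for H-195 is 23%.
Origin Astay qualifies under the Karara–Astay agreement and H-195 is covered: preferential rate Free applies instead.
Duty = $220,193.33 × 0% = $0.00.
Line 3 (R-411, Drenador, 874 units, $92,477.94):
Code R-411 is under a tariff-rate quota (threshold 1,444 units). Quantity 874 units is within the quota, so the in-quota rate 7% applies to the full value.
Duty = $92,477.94 × 7% = $6,473.46.
Total = $0.00 + $0.00 + $6,473.46 = $6,473.46.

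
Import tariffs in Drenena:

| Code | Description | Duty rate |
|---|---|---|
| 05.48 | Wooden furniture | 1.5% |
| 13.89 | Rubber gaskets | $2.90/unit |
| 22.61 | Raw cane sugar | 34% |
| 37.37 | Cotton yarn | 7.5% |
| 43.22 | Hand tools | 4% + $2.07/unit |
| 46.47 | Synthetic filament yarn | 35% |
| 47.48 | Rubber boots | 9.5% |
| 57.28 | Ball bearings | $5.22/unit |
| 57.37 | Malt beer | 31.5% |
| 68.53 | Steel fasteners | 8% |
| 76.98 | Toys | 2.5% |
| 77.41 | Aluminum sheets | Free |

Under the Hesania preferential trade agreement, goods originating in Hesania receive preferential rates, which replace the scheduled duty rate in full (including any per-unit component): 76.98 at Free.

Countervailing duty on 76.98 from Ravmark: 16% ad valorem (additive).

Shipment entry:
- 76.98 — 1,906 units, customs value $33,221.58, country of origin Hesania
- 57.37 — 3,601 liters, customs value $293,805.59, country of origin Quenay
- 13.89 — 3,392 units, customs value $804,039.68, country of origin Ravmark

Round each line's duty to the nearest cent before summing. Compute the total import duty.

Line 1 (76.98, Hesania, 1,906 units, $33,221.58):
Base rate for 76.98 is 2.5%.
Origin Hesania qualifies under the Drenena–Hesania agreement and 76.98 is covered: preferential rate Free applies instead.
The additional-duty order on 76.98 targets Ravmark, not Hesania; it does not apply.
Duty = $33,221.58 × 0% = $0.00.
Line 2 (57.37, Quenay, 3,601 liters, $293,805.59):
Base rate for 57.37 is 31.5%.
Duty = $293,805.59 × 31.5% = $92,548.76.
Line 3 (13.89, Ravmark, 3,392 units, $804,039.68):
Base rate for 13.89 is $2.90/unit.
Duty = 3,392 × $2.90 = $9,836.80.
Total = $0.00 + $92,548.76 + $9,836.80 = $102,385.56.

$102,385.56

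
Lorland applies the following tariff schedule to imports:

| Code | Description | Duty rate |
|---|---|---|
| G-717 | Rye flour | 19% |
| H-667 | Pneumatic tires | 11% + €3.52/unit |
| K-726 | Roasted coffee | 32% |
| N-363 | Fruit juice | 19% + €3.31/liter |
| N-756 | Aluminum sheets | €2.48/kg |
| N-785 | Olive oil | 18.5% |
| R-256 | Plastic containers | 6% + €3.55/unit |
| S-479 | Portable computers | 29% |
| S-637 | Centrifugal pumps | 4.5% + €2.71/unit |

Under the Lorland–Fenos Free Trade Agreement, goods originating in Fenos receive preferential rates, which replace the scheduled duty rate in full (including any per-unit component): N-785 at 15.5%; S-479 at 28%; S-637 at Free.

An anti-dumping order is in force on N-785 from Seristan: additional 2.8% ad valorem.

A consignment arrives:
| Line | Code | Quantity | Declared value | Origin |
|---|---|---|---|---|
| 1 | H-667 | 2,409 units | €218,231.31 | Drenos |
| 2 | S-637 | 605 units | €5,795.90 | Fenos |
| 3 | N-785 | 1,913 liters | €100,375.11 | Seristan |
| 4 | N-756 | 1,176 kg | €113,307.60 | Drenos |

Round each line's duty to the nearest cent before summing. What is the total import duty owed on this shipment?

€56,781.50

Line 1 (H-667, Drenos, 2,409 units, €218,231.31):
Base rate for H-667 is 11% + €3.52/unit.
Duty = €218,231.31 × 11% + 2,409 × €3.52 = €32,485.12.
Line 2 (S-637, Fenos, 605 units, €5,795.90):
Base rate for S-637 is 4.5% + €2.71/unit.
Origin Fenos qualifies under the Lorland–Fenos agreement and S-637 is covered: preferential rate Free applies instead.
Duty = €5,795.90 × 0% = €0.00.
Line 3 (N-785, Seristan, 1,913 liters, €100,375.11):
Base rate for N-785 is 18.5%.
N-785 has an FTA preferential rate, but origin Seristan is not Fenos; base rate stands.
Additional duty on N-785 from Seristan: +2.8%. Applied ad valorem rate: 18.5% + 2.8% = 21.3%.
Duty = €100,375.11 × 21.3% = €21,379.90.
Line 4 (N-756, Drenos, 1,176 kg, €113,307.60):
Base rate for N-756 is €2.48/kg.
Duty = 1,176 × €2.48 = €2,916.48.
Total = €32,485.12 + €0.00 + €21,379.90 + €2,916.48 = €56,781.50.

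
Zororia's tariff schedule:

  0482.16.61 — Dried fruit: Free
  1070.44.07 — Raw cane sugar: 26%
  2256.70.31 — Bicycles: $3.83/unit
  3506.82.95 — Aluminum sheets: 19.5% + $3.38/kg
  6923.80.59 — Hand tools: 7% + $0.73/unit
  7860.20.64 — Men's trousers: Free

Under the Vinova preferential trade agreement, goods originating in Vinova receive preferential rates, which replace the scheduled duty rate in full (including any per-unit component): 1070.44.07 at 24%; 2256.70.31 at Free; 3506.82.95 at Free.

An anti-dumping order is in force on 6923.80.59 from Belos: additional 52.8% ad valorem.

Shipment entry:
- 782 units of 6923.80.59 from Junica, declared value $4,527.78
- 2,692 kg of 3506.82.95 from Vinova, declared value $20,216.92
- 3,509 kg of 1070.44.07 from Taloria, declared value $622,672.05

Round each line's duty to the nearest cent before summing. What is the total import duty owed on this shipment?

Line 1 (6923.80.59, Junica, 782 units, $4,527.78):
Base rate for 6923.80.59 is 7% + $0.73/unit.
The additional-duty order on 6923.80.59 targets Belos, not Junica; it does not apply.
Duty = $4,527.78 × 7% + 782 × $0.73 = $887.80.
Line 2 (3506.82.95, Vinova, 2,692 kg, $20,216.92):
Base rate for 3506.82.95 is 19.5% + $3.38/kg.
Origin Vinova qualifies under the Zororia–Vinova agreement and 3506.82.95 is covered: preferential rate Free applies instead.
Duty = $20,216.92 × 0% = $0.00.
Line 3 (1070.44.07, Taloria, 3,509 kg, $622,672.05):
Base rate for 1070.44.07 is 26%.
1070.44.07 has an FTA preferential rate, but origin Taloria is not Vinova; base rate stands.
Duty = $622,672.05 × 26% = $161,894.73.
Total = $887.80 + $0.00 + $161,894.73 = $162,782.53.

$162,782.53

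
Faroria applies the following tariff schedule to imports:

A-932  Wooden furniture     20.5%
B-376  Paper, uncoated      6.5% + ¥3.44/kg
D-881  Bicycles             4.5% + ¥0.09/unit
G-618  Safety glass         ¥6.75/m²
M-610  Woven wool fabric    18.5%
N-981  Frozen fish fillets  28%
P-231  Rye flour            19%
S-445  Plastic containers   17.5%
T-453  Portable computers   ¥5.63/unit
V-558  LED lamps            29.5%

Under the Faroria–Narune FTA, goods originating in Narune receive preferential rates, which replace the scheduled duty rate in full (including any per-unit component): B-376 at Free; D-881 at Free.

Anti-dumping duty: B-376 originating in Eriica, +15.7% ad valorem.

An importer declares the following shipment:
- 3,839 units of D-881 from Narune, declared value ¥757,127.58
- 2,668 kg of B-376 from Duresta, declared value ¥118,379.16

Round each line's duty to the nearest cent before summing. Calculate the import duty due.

¥16,872.57

Line 1 (D-881, Narune, 3,839 units, ¥757,127.58):
Base rate for D-881 is 4.5% + ¥0.09/unit.
Origin Narune qualifies under the Faroria–Narune agreement and D-881 is covered: preferential rate Free applies instead.
Duty = ¥757,127.58 × 0% = ¥0.00.
Line 2 (B-376, Duresta, 2,668 kg, ¥118,379.16):
Base rate for B-376 is 6.5% + ¥3.44/kg.
B-376 has an FTA preferential rate, but origin Duresta is not Narune; base rate stands.
The additional-duty order on B-376 targets Eriica, not Duresta; it does not apply.
Duty = ¥118,379.16 × 6.5% + 2,668 × ¥3.44 = ¥16,872.57.
Total = ¥0.00 + ¥16,872.57 = ¥16,872.57.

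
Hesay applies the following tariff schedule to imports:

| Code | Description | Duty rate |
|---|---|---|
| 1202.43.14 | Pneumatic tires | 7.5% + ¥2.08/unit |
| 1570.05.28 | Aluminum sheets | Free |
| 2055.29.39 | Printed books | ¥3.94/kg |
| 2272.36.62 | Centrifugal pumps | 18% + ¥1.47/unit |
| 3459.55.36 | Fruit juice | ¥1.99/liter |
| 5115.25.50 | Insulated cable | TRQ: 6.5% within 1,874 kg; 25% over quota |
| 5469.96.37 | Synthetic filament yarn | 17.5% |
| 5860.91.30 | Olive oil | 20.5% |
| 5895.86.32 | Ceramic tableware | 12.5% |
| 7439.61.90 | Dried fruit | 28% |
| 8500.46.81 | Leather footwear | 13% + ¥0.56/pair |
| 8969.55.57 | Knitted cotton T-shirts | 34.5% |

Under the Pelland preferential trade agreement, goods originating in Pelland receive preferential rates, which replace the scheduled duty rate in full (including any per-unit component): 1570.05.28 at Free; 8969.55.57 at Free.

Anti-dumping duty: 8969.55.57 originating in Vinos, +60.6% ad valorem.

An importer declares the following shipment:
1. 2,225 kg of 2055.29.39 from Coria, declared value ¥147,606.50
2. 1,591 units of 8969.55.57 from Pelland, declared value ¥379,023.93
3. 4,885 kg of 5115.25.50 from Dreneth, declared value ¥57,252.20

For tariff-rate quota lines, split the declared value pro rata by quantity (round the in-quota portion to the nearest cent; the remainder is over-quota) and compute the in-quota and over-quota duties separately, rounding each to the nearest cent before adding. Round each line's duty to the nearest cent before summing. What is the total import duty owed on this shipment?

¥19,016.34

Line 1 (2055.29.39, Coria, 2,225 kg, ¥147,606.50):
Base rate for 2055.29.39 is ¥3.94/kg.
Duty = 2,225 × ¥3.94 = ¥8,766.50.
Line 2 (8969.55.57, Pelland, 1,591 units, ¥379,023.93):
Base rate for 8969.55.57 is 34.5%.
Origin Pelland qualifies under the Hesay–Pelland agreement and 8969.55.57 is covered: preferential rate Free applies instead.
The additional-duty order on 8969.55.57 targets Vinos, not Pelland; it does not apply.
Duty = ¥379,023.93 × 0% = ¥0.00.
Line 3 (5115.25.50, Dreneth, 4,885 kg, ¥57,252.20):
Code 5115.25.50 is under a tariff-rate quota (threshold 1,874 kg). In-quota: 1,874 kg at 6.5%; over-quota: 3,011 kg at 25%.
Pro-rata value split: in-quota = ¥57,252.20 × 1,874/4,885 = ¥21,963.28; over-quota = ¥57,252.20 − ¥21,963.28 = ¥35,288.92.
In-quota duty = ¥21,963.28 × 6.5% = ¥1,427.61. Over-quota duty = ¥35,288.92 × 25% = ¥8,822.23.
Line duty = ¥1,427.61 + ¥8,822.23 = ¥10,249.84.
Total = ¥8,766.50 + ¥0.00 + ¥10,249.84 = ¥19,016.34.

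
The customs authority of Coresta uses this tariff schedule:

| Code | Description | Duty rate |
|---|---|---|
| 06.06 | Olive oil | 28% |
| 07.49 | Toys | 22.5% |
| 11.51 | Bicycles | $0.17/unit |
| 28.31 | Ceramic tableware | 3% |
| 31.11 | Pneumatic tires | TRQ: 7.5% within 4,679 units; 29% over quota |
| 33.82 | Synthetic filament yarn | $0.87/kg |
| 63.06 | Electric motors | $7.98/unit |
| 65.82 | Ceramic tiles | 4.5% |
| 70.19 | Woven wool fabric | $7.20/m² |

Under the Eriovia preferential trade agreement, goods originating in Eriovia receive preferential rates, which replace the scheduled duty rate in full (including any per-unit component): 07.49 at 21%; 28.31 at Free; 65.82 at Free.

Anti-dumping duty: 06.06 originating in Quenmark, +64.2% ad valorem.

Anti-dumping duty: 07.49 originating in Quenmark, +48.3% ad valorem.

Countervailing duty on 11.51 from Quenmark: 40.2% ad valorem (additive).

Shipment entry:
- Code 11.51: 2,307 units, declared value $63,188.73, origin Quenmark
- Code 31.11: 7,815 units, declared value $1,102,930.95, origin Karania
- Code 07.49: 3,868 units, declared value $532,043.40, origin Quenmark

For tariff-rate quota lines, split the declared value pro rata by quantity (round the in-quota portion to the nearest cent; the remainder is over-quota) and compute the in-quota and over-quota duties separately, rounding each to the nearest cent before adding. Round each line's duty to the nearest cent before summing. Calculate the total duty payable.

$580,356.11

Line 1 (11.51, Quenmark, 2,307 units, $63,188.73):
Base rate for 11.51 is $0.17/unit.
Additional duty on 11.51 from Quenmark: +40.2% ad valorem. Applied ad valorem rate = 40.2%.
Duty = $63,188.73 × 40.2% + 2,307 × $0.17 = $25,794.06.
Line 2 (31.11, Karania, 7,815 units, $1,102,930.95):
Code 31.11 is under a tariff-rate quota (threshold 4,679 units). In-quota: 4,679 units at 7.5%; over-quota: 3,136 units at 29%.
Pro-rata value split: in-quota = $1,102,930.95 × 4,679/7,815 = $660,347.27; over-quota = $1,102,930.95 − $660,347.27 = $442,583.68.
In-quota duty = $660,347.27 × 7.5% = $49,526.05. Over-quota duty = $442,583.68 × 29% = $128,349.27.
Line duty = $49,526.05 + $128,349.27 = $177,875.32.
Line 3 (07.49, Quenmark, 3,868 units, $532,043.40):
Base rate for 07.49 is 22.5%.
07.49 has an FTA preferential rate, but origin Quenmark is not Eriovia; base rate stands.
Additional duty on 07.49 from Quenmark: +48.3%. Applied ad valorem rate: 22.5% + 48.3% = 70.8%.
Duty = $532,043.40 × 70.8% = $376,686.73.
Total = $25,794.06 + $177,875.32 + $376,686.73 = $580,356.11.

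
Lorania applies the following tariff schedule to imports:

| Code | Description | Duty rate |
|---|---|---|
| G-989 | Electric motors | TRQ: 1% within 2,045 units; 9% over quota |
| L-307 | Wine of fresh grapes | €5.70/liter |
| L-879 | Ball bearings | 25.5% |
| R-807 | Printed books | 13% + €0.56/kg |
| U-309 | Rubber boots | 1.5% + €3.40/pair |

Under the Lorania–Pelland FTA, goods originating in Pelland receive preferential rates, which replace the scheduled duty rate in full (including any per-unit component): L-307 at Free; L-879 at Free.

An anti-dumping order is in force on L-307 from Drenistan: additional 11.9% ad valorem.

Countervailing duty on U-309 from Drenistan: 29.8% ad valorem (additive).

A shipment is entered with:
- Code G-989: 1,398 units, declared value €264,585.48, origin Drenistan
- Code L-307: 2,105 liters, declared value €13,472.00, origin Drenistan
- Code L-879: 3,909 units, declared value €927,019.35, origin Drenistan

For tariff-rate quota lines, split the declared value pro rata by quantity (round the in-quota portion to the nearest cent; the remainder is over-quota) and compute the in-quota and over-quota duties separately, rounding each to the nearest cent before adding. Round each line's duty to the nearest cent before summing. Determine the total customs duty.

Line 1 (G-989, Drenistan, 1,398 units, €264,585.48):
Code G-989 is under a tariff-rate quota (threshold 2,045 units). Quantity 1,398 units is within the quota, so the in-quota rate 1% applies to the full value.
Duty = €264,585.48 × 1% = €2,645.85.
Line 2 (L-307, Drenistan, 2,105 liters, €13,472.00):
Base rate for L-307 is €5.70/liter.
L-307 has an FTA preferential rate, but origin Drenistan is not Pelland; base rate stands.
Additional duty on L-307 from Drenistan: +11.9% ad valorem. Applied ad valorem rate = 11.9%.
Duty = €13,472.00 × 11.9% + 2,105 × €5.70 = €13,601.67.
Line 3 (L-879, Drenistan, 3,909 units, €927,019.35):
Base rate for L-879 is 25.5%.
L-879 has an FTA preferential rate, but origin Drenistan is not Pelland; base rate stands.
Duty = €927,019.35 × 25.5% = €236,389.93.
Total = €2,645.85 + €13,601.67 + €236,389.93 = €252,637.45.

€252,637.45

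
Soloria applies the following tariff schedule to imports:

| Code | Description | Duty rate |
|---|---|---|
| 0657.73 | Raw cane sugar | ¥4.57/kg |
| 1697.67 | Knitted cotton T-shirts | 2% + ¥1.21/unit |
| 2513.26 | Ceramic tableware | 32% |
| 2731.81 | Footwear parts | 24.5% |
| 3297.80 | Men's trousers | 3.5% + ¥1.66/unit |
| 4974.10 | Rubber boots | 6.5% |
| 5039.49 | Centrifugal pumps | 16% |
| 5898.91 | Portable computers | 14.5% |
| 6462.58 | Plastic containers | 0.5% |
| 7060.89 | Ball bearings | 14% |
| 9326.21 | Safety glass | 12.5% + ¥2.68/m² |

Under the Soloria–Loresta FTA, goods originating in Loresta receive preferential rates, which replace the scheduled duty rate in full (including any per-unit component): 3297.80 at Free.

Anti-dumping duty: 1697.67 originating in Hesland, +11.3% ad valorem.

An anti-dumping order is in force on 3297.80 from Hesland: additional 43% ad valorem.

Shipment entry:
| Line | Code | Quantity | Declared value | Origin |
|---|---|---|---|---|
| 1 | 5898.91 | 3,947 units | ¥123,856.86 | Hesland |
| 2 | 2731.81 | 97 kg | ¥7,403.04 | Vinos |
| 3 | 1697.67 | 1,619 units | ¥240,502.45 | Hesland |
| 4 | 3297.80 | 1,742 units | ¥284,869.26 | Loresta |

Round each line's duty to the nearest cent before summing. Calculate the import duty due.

Line 1 (5898.91, Hesland, 3,947 units, ¥123,856.86):
Base rate for 5898.91 is 14.5%.
Duty = ¥123,856.86 × 14.5% = ¥17,959.24.
Line 2 (2731.81, Vinos, 97 kg, ¥7,403.04):
Base rate for 2731.81 is 24.5%.
Duty = ¥7,403.04 × 24.5% = ¥1,813.74.
Line 3 (1697.67, Hesland, 1,619 units, ¥240,502.45):
Base rate for 1697.67 is 2% + ¥1.21/unit.
Additional duty on 1697.67 from Hesland: +11.3%. Applied ad valorem rate: 2% + 11.3% = 13.3%.
Duty = ¥240,502.45 × 13.3% + 1,619 × ¥1.21 = ¥33,945.82.
Line 4 (3297.80, Loresta, 1,742 units, ¥284,869.26):
Base rate for 3297.80 is 3.5% + ¥1.66/unit.
Origin Loresta qualifies under the Soloria–Loresta agreement and 3297.80 is covered: preferential rate Free applies instead.
The additional-duty order on 3297.80 targets Hesland, not Loresta; it does not apply.
Duty = ¥284,869.26 × 0% = ¥0.00.
Total = ¥17,959.24 + ¥1,813.74 + ¥33,945.82 + ¥0.00 = ¥53,718.80.

¥53,718.80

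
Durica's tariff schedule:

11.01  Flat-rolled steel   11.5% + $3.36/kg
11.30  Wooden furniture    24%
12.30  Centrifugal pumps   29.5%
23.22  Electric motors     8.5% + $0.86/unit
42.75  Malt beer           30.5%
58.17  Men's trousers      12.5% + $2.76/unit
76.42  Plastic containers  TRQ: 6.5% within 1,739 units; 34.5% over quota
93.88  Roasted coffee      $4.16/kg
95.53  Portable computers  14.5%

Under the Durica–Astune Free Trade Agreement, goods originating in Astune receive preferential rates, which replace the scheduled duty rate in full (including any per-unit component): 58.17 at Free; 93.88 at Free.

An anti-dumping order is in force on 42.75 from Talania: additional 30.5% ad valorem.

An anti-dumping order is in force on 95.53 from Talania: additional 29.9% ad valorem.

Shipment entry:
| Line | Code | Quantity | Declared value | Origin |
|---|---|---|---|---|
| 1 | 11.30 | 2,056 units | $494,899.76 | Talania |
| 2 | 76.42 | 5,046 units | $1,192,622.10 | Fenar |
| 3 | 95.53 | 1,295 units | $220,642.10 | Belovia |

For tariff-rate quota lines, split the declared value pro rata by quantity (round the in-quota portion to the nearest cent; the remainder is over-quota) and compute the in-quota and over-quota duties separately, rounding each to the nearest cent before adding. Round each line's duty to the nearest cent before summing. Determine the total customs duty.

$447,140.12

Line 1 (11.30, Talania, 2,056 units, $494,899.76):
Base rate for 11.30 is 24%.
Duty = $494,899.76 × 24% = $118,775.94.
Line 2 (76.42, Fenar, 5,046 units, $1,192,622.10):
Code 76.42 is under a tariff-rate quota (threshold 1,739 units). In-quota: 1,739 units at 6.5%; over-quota: 3,307 units at 34.5%.
Pro-rata value split: in-quota = $1,192,622.10 × 1,739/5,046 = $411,012.65; over-quota = $1,192,622.10 − $411,012.65 = $781,609.45.
In-quota duty = $411,012.65 × 6.5% = $26,715.82. Over-quota duty = $781,609.45 × 34.5% = $269,655.26.
Line duty = $26,715.82 + $269,655.26 = $296,371.08.
Line 3 (95.53, Belovia, 1,295 units, $220,642.10):
Base rate for 95.53 is 14.5%.
The additional-duty order on 95.53 targets Talania, not Belovia; it does not apply.
Duty = $220,642.10 × 14.5% = $31,993.10.
Total = $118,775.94 + $296,371.08 + $31,993.10 = $447,140.12.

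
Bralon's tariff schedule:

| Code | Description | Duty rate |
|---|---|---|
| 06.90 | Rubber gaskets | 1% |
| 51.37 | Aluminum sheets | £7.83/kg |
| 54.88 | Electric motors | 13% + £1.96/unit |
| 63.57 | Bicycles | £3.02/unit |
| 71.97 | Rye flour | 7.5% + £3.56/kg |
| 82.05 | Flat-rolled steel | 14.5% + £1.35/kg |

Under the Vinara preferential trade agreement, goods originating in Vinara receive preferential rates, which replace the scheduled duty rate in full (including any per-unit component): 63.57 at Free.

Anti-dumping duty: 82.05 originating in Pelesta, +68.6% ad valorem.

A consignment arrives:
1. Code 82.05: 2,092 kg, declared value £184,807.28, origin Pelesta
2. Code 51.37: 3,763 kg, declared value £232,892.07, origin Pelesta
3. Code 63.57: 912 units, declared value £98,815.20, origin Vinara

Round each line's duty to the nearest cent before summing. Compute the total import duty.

£185,863.34

Line 1 (82.05, Pelesta, 2,092 kg, £184,807.28):
Base rate for 82.05 is 14.5% + £1.35/kg.
Additional duty on 82.05 from Pelesta: +68.6%. Applied ad valorem rate: 14.5% + 68.6% = 83.1%.
Duty = £184,807.28 × 83.1% + 2,092 × £1.35 = £156,399.05.
Line 2 (51.37, Pelesta, 3,763 kg, £232,892.07):
Base rate for 51.37 is £7.83/kg.
Duty = 3,763 × £7.83 = £29,464.29.
Line 3 (63.57, Vinara, 912 units, £98,815.20):
Base rate for 63.57 is £3.02/unit.
Origin Vinara qualifies under the Bralon–Vinara agreement and 63.57 is covered: preferential rate Free applies instead.
Duty = £98,815.20 × 0% = £0.00.
Total = £156,399.05 + £29,464.29 + £0.00 = £185,863.34.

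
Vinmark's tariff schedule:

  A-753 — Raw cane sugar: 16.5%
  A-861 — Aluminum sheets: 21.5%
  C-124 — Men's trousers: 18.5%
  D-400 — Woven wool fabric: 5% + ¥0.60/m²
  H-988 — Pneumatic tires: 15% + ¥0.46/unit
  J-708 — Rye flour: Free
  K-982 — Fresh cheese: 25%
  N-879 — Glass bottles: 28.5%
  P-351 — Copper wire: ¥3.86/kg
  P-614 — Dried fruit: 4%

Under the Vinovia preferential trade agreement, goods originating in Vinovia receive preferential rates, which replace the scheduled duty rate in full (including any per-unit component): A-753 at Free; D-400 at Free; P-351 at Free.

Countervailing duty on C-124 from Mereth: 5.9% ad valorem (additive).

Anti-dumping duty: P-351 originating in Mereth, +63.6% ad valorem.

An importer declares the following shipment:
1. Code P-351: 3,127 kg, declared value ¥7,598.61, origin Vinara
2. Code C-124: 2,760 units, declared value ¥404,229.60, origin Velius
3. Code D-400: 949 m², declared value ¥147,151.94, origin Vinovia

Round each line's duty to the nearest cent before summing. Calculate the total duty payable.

Line 1 (P-351, Vinara, 3,127 kg, ¥7,598.61):
Base rate for P-351 is ¥3.86/kg.
P-351 has an FTA preferential rate, but origin Vinara is not Vinovia; base rate stands.
The additional-duty order on P-351 targets Mereth, not Vinara; it does not apply.
Duty = 3,127 × ¥3.86 = ¥12,070.22.
Line 2 (C-124, Velius, 2,760 units, ¥404,229.60):
Base rate for C-124 is 18.5%.
The additional-duty order on C-124 targets Mereth, not Velius; it does not apply.
Duty = ¥404,229.60 × 18.5% = ¥74,782.48.
Line 3 (D-400, Vinovia, 949 m², ¥147,151.94):
Base rate for D-400 is 5% + ¥0.60/m².
Origin Vinovia qualifies under the Vinmark–Vinovia agreement and D-400 is covered: preferential rate Free applies instead.
Duty = ¥147,151.94 × 0% = ¥0.00.
Total = ¥12,070.22 + ¥74,782.48 + ¥0.00 = ¥86,852.70.

¥86,852.70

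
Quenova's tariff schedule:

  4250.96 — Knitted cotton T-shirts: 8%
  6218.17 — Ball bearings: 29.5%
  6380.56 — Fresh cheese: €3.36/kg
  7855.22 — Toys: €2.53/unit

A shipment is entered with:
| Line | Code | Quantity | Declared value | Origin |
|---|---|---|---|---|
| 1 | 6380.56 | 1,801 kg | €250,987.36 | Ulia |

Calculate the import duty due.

€6,051.36

Line 1 (6380.56, Ulia, 1,801 kg, €250,987.36):
Base rate for 6380.56 is €3.36/kg.
Duty = 1,801 × €3.36 = €6,051.36.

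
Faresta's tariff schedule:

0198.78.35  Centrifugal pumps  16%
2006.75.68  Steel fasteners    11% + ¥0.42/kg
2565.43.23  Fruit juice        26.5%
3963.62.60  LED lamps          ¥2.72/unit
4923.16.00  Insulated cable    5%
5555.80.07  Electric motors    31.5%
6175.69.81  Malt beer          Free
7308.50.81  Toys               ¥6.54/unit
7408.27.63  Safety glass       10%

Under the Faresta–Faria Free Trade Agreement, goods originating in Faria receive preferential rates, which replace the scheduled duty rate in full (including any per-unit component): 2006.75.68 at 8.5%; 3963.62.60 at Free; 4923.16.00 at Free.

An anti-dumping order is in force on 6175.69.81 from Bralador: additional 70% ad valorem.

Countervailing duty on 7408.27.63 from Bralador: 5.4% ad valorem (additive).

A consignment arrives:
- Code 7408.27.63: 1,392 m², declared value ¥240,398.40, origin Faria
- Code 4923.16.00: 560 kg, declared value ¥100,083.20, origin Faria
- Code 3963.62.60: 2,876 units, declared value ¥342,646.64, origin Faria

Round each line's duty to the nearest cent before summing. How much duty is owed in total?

¥24,039.84

Line 1 (7408.27.63, Faria, 1,392 m², ¥240,398.40):
Base rate for 7408.27.63 is 10%.
Origin Faria is the FTA partner but 7408.27.63 is not on the preference list; base rate stands.
The additional-duty order on 7408.27.63 targets Bralador, not Faria; it does not apply.
Duty = ¥240,398.40 × 10% = ¥24,039.84.
Line 2 (4923.16.00, Faria, 560 kg, ¥100,083.20):
Base rate for 4923.16.00 is 5%.
Origin Faria qualifies under the Faresta–Faria agreement and 4923.16.00 is covered: preferential rate Free applies instead.
Duty = ¥100,083.20 × 0% = ¥0.00.
Line 3 (3963.62.60, Faria, 2,876 units, ¥342,646.64):
Base rate for 3963.62.60 is ¥2.72/unit.
Origin Faria qualifies under the Faresta–Faria agreement and 3963.62.60 is covered: preferential rate Free applies instead.
Duty = ¥342,646.64 × 0% = ¥0.00.
Total = ¥24,039.84 + ¥0.00 + ¥0.00 = ¥24,039.84.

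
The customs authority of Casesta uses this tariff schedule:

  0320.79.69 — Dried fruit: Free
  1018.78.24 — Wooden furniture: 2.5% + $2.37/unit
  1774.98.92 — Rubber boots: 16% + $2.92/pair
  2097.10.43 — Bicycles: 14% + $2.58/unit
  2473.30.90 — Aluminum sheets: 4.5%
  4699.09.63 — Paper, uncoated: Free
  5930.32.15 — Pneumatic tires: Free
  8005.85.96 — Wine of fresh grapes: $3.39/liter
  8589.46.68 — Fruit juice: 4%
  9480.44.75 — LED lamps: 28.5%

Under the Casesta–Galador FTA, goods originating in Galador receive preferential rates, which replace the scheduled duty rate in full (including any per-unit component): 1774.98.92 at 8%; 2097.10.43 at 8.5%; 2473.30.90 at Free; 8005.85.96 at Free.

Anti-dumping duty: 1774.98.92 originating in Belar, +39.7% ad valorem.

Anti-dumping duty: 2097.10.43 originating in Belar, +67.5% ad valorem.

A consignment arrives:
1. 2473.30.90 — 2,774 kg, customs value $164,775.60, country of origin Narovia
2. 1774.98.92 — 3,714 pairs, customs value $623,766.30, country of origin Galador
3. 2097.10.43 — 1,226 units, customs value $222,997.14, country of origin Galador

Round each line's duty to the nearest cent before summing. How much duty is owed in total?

$76,270.96

Line 1 (2473.30.90, Narovia, 2,774 kg, $164,775.60):
Base rate for 2473.30.90 is 4.5%.
2473.30.90 has an FTA preferential rate, but origin Narovia is not Galador; base rate stands.
Duty = $164,775.60 × 4.5% = $7,414.90.
Line 2 (1774.98.92, Galador, 3,714 pairs, $623,766.30):
Base rate for 1774.98.92 is 16% + $2.92/pair.
Origin Galador qualifies under the Casesta–Galador agreement and 1774.98.92 is covered: preferential rate 8% applies instead.
The additional-duty order on 1774.98.92 targets Belar, not Galador; it does not apply.
Duty = $623,766.30 × 8% = $49,901.30.
Line 3 (2097.10.43, Galador, 1,226 units, $222,997.14):
Base rate for 2097.10.43 is 14% + $2.58/unit.
Origin Galador qualifies under the Casesta–Galador agreement and 2097.10.43 is covered: preferential rate 8.5% applies instead.
The additional-duty order on 2097.10.43 targets Belar, not Galador; it does not apply.
Duty = $222,997.14 × 8.5% = $18,954.76.
Total = $7,414.90 + $49,901.30 + $18,954.76 = $76,270.96.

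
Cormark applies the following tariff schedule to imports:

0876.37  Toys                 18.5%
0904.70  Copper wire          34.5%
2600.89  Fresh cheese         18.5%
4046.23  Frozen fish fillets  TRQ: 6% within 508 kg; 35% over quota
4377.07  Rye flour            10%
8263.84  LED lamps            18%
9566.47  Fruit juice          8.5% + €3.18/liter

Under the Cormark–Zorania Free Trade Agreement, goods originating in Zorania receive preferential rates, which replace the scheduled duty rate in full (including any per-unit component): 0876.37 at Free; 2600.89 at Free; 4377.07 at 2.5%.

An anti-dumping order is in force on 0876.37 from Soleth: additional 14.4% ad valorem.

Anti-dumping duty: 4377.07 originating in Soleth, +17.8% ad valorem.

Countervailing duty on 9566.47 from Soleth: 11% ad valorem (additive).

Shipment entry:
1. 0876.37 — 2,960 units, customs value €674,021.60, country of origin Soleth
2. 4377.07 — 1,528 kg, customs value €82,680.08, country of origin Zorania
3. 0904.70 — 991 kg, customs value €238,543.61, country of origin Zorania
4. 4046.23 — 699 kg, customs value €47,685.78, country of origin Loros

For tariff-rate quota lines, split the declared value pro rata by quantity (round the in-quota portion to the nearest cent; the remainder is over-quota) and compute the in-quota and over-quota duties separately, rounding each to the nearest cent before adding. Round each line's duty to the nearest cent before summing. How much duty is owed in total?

€312,757.52

Line 1 (0876.37, Soleth, 2,960 units, €674,021.60):
Base rate for 0876.37 is 18.5%.
0876.37 has an FTA preferential rate, but origin Soleth is not Zorania; base rate stands.
Additional duty on 0876.37 from Soleth: +14.4%. Applied ad valorem rate: 18.5% + 14.4% = 32.9%.
Duty = €674,021.60 × 32.9% = €221,753.11.
Line 2 (4377.07, Zorania, 1,528 kg, €82,680.08):
Base rate for 4377.07 is 10%.
Origin Zorania qualifies under the Cormark–Zorania agreement and 4377.07 is covered: preferential rate 2.5% applies instead.
The additional-duty order on 4377.07 targets Soleth, not Zorania; it does not apply.
Duty = €82,680.08 × 2.5% = €2,067.00.
Line 3 (0904.70, Zorania, 991 kg, €238,543.61):
Base rate for 0904.70 is 34.5%.
Origin Zorania is the FTA partner but 0904.70 is not on the preference list; base rate stands.
Duty = €238,543.61 × 34.5% = €82,297.55.
Line 4 (4046.23, Loros, 699 kg, €47,685.78):
Code 4046.23 is under a tariff-rate quota (threshold 508 kg). In-quota: 508 kg at 6%; over-quota: 191 kg at 35%.
Pro-rata value split: in-quota = €47,685.78 × 508/699 = €34,655.76; over-quota = €47,685.78 − €34,655.76 = €13,030.02.
In-quota duty = €34,655.76 × 6% = €2,079.35. Over-quota duty = €13,030.02 × 35% = €4,560.51.
Line duty = €2,079.35 + €4,560.51 = €6,639.86.
Total = €221,753.11 + €2,067.00 + €82,297.55 + €6,639.86 = €312,757.52.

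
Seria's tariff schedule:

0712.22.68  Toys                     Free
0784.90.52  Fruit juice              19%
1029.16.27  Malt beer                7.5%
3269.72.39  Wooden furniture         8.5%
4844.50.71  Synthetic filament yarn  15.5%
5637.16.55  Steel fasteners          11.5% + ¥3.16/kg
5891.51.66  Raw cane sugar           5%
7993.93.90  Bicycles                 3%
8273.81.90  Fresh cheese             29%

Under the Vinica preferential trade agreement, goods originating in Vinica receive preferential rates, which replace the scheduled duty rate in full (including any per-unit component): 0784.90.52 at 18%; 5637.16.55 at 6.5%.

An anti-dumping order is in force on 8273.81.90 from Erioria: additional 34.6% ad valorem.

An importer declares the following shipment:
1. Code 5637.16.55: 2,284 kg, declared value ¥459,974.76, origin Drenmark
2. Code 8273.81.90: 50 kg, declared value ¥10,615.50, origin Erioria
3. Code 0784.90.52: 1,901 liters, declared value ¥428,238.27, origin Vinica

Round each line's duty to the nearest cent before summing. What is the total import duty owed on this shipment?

¥143,948.89

Line 1 (5637.16.55, Drenmark, 2,284 kg, ¥459,974.76):
Base rate for 5637.16.55 is 11.5% + ¥3.16/kg.
5637.16.55 has an FTA preferential rate, but origin Drenmark is not Vinica; base rate stands.
Duty = ¥459,974.76 × 11.5% + 2,284 × ¥3.16 = ¥60,114.54.
Line 2 (8273.81.90, Erioria, 50 kg, ¥10,615.50):
Base rate for 8273.81.90 is 29%.
Additional duty on 8273.81.90 from Erioria: +34.6%. Applied ad valorem rate: 29% + 34.6% = 63.6%.
Duty = ¥10,615.50 × 63.6% = ¥6,751.46.
Line 3 (0784.90.52, Vinica, 1,901 liters, ¥428,238.27):
Base rate for 0784.90.52 is 19%.
Origin Vinica qualifies under the Seria–Vinica agreement and 0784.90.52 is covered: preferential rate 18% applies instead.
Duty = ¥428,238.27 × 18% = ¥77,082.89.
Total = ¥60,114.54 + ¥6,751.46 + ¥77,082.89 = ¥143,948.89.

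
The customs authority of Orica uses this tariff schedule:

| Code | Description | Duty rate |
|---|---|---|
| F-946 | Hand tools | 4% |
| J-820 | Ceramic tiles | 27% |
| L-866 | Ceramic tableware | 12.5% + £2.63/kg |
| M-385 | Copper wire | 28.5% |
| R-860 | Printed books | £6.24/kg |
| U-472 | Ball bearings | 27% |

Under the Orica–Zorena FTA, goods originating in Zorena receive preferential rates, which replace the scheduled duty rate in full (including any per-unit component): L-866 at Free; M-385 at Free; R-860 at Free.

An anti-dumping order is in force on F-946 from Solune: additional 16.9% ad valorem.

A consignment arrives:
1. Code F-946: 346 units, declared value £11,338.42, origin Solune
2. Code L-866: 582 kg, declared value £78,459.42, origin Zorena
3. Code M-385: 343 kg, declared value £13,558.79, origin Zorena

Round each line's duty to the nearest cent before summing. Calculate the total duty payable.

£2,369.73

Line 1 (F-946, Solune, 346 units, £11,338.42):
Base rate for F-946 is 4%.
Additional duty on F-946 from Solune: +16.9%. Applied ad valorem rate: 4% + 16.9% = 20.9%.
Duty = £11,338.42 × 20.9% = £2,369.73.
Line 2 (L-866, Zorena, 582 kg, £78,459.42):
Base rate for L-866 is 12.5% + £2.63/kg.
Origin Zorena qualifies under the Orica–Zorena agreement and L-866 is covered: preferential rate Free applies instead.
Duty = £78,459.42 × 0% = £0.00.
Line 3 (M-385, Zorena, 343 kg, £13,558.79):
Base rate for M-385 is 28.5%.
Origin Zorena qualifies under the Orica–Zorena agreement and M-385 is covered: preferential rate Free applies instead.
Duty = £13,558.79 × 0% = £0.00.
Total = £2,369.73 + £0.00 + £0.00 = £2,369.73.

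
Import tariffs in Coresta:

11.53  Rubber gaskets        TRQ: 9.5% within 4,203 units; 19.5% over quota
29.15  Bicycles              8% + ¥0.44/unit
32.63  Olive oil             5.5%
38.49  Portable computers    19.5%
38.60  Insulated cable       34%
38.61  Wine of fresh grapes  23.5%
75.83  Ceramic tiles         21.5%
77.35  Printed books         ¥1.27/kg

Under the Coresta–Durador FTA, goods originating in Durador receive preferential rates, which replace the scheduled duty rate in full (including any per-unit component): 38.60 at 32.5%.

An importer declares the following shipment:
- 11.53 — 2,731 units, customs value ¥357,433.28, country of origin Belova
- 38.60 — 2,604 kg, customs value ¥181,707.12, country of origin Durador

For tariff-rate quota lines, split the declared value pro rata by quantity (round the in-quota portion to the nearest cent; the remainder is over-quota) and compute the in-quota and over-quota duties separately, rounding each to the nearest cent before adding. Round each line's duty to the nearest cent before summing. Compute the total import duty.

¥93,010.97

Line 1 (11.53, Belova, 2,731 units, ¥357,433.28):
Code 11.53 is under a tariff-rate quota (threshold 4,203 units). Quantity 2,731 units is within the quota, so the in-quota rate 9.5% applies to the full value.
Duty = ¥357,433.28 × 9.5% = ¥33,956.16.
Line 2 (38.60, Durador, 2,604 kg, ¥181,707.12):
Base rate for 38.60 is 34%.
Origin Durador qualifies under the Coresta–Durador agreement and 38.60 is covered: preferential rate 32.5% applies instead.
Duty = ¥181,707.12 × 32.5% = ¥59,054.81.
Total = ¥33,956.16 + ¥59,054.81 = ¥93,010.97.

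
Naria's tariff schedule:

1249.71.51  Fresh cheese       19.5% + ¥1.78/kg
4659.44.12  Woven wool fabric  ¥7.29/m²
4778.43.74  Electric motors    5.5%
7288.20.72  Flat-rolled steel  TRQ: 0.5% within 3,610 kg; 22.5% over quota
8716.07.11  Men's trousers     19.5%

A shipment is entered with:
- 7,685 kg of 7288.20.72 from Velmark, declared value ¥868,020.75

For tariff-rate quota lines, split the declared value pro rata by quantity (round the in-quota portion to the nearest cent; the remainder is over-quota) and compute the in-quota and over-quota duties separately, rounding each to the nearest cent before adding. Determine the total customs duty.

Line 1 (7288.20.72, Velmark, 7,685 kg, ¥868,020.75):
Code 7288.20.72 is under a tariff-rate quota (threshold 3,610 kg). In-quota: 3,610 kg at 0.5%; over-quota: 4,075 kg at 22.5%.
Pro-rata value split: in-quota = ¥868,020.75 × 3,610/7,685 = ¥407,749.50; over-quota = ¥868,020.75 − ¥407,749.50 = ¥460,271.25.
In-quota duty = ¥407,749.50 × 0.5% = ¥2,038.75. Over-quota duty = ¥460,271.25 × 22.5% = ¥103,561.03.
Line duty = ¥2,038.75 + ¥103,561.03 = ¥105,599.78.

¥105,599.78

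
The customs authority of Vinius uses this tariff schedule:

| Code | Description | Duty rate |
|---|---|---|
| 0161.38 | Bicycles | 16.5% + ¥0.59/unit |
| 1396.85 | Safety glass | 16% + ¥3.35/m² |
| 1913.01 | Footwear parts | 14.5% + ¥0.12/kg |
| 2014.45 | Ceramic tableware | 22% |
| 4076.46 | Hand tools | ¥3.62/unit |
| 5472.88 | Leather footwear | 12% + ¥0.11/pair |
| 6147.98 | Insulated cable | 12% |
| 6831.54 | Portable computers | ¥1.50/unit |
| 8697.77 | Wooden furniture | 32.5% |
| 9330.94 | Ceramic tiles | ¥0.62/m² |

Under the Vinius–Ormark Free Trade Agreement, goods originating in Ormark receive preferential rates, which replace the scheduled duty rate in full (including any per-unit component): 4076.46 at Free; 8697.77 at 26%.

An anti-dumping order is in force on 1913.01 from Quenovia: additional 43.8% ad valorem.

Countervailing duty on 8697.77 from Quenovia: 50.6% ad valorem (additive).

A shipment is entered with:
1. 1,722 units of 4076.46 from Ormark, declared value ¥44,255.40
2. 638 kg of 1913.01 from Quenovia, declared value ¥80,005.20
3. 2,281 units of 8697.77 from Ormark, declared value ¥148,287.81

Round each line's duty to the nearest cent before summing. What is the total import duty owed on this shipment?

¥85,274.42

Line 1 (4076.46, Ormark, 1,722 units, ¥44,255.40):
Base rate for 4076.46 is ¥3.62/unit.
Origin Ormark qualifies under the Vinius–Ormark agreement and 4076.46 is covered: preferential rate Free applies instead.
Duty = ¥44,255.40 × 0% = ¥0.00.
Line 2 (1913.01, Quenovia, 638 kg, ¥80,005.20):
Base rate for 1913.01 is 14.5% + ¥0.12/kg.
Additional duty on 1913.01 from Quenovia: +43.8%. Applied ad valorem rate: 14.5% + 43.8% = 58.3%.
Duty = ¥80,005.20 × 58.3% + 638 × ¥0.12 = ¥46,719.59.
Line 3 (8697.77, Ormark, 2,281 units, ¥148,287.81):
Base rate for 8697.77 is 32.5%.
Origin Ormark qualifies under the Vinius–Ormark agreement and 8697.77 is covered: preferential rate 26% applies instead.
The additional-duty order on 8697.77 targets Quenovia, not Ormark; it does not apply.
Duty = ¥148,287.81 × 26% = ¥38,554.83.
Total = ¥0.00 + ¥46,719.59 + ¥38,554.83 = ¥85,274.42.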